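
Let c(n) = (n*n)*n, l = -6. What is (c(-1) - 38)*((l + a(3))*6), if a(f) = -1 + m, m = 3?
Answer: 936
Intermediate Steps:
a(f) = 2 (a(f) = -1 + 3 = 2)
c(n) = n³ (c(n) = n²*n = n³)
(c(-1) - 38)*((l + a(3))*6) = ((-1)³ - 38)*((-6 + 2)*6) = (-1 - 38)*(-4*6) = -39*(-24) = 936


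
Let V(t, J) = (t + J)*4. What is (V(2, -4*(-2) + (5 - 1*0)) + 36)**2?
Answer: 9216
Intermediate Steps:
V(t, J) = 4*J + 4*t (V(t, J) = (J + t)*4 = 4*J + 4*t)
(V(2, -4*(-2) + (5 - 1*0)) + 36)**2 = ((4*(-4*(-2) + (5 - 1*0)) + 4*2) + 36)**2 = ((4*(8 + (5 + 0)) + 8) + 36)**2 = ((4*(8 + 5) + 8) + 36)**2 = ((4*13 + 8) + 36)**2 = ((52 + 8) + 36)**2 = (60 + 36)**2 = 96**2 = 9216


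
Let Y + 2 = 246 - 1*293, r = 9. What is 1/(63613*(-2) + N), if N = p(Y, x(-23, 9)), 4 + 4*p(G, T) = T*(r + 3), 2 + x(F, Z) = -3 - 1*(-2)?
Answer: -1/127236 ≈ -7.8594e-6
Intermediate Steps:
x(F, Z) = -3 (x(F, Z) = -2 + (-3 - 1*(-2)) = -2 + (-3 + 2) = -2 - 1 = -3)
Y = -49 (Y = -2 + (246 - 1*293) = -2 + (246 - 293) = -2 - 47 = -49)
p(G, T) = -1 + 3*T (p(G, T) = -1 + (T*(9 + 3))/4 = -1 + (T*12)/4 = -1 + (12*T)/4 = -1 + 3*T)
N = -10 (N = -1 + 3*(-3) = -1 - 9 = -10)
1/(63613*(-2) + N) = 1/(63613*(-2) - 10) = 1/(-127226 - 10) = 1/(-127236) = -1/127236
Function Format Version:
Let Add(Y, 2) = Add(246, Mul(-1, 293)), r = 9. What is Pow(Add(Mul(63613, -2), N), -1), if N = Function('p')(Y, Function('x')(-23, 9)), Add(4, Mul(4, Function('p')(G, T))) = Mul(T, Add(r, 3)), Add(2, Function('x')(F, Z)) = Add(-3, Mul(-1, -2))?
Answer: Rational(-1, 127236) ≈ -7.8594e-6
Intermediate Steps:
Function('x')(F, Z) = -3 (Function('x')(F, Z) = Add(-2, Add(-3, Mul(-1, -2))) = Add(-2, Add(-3, 2)) = Add(-2, -1) = -3)
Y = -49 (Y = Add(-2, Add(246, Mul(-1, 293))) = Add(-2, Add(246, -293)) = Add(-2, -47) = -49)
Function('p')(G, T) = Add(-1, Mul(3, T)) (Function('p')(G, T) = Add(-1, Mul(Rational(1, 4), Mul(T, Add(9, 3)))) = Add(-1, Mul(Rational(1, 4), Mul(T, 12))) = Add(-1, Mul(Rational(1, 4), Mul(12, T))) = Add(-1, Mul(3, T)))
N = -10 (N = Add(-1, Mul(3, -3)) = Add(-1, -9) = -10)
Pow(Add(Mul(63613, -2), N), -1) = Pow(Add(Mul(63613, -2), -10), -1) = Pow(Add(-127226, -10), -1) = Pow(-127236, -1) = Rational(-1, 127236)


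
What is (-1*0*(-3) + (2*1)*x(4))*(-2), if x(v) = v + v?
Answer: -32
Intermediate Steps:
x(v) = 2*v
(-1*0*(-3) + (2*1)*x(4))*(-2) = (-1*0*(-3) + (2*1)*(2*4))*(-2) = (0*(-3) + 2*8)*(-2) = (0 + 16)*(-2) = 16*(-2) = -32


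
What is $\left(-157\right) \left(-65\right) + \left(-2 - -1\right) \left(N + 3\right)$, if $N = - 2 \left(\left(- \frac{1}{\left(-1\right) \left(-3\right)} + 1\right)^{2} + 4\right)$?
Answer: $\frac{91898}{9} \approx 10211.0$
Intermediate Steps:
$N = - \frac{80}{9}$ ($N = - 2 \left(\left(- \frac{1}{3} + 1\right)^{2} + 4\right) = - 2 \left(\left(\frac{2}{3}\right)^{2} + 4\right) = - 2 \left(\frac{4}{9} + 4\right) = \left(-2\right) \frac{40}{9} = - \frac{80}{9} \approx -8.8889$)
$\left(-157\right) \left(-65\right) + \left(-2 - -1\right) \left(N + 3\right) = \left(-157\right) \left(-65\right) + \left(-2 - -1\right) \left(- \frac{80}{9} + 3\right) = 10205 + \left(-2 + 1\right) \left(- \frac{53}{9}\right) = 10205 - - \frac{53}{9} = 10205 + \frac{53}{9} = \frac{91898}{9}$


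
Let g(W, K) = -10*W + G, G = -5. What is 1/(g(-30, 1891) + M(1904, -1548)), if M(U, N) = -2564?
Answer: -1/2269 ≈ -0.00044072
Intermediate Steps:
g(W, K) = -5 - 10*W (g(W, K) = -10*W - 5 = -5 - 10*W)
1/(g(-30, 1891) + M(1904, -1548)) = 1/((-5 - 10*(-30)) - 2564) = 1/((-5 + 300) - 2564) = 1/(295 - 2564) = 1/(-2269) = -1/2269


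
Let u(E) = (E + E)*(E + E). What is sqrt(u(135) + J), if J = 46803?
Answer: sqrt(119703) ≈ 345.98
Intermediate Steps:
u(E) = 4*E**2 (u(E) = (2*E)*(2*E) = 4*E**2)
sqrt(u(135) + J) = sqrt(4*135**2 + 46803) = sqrt(4*18225 + 46803) = sqrt(72900 + 46803) = sqrt(119703)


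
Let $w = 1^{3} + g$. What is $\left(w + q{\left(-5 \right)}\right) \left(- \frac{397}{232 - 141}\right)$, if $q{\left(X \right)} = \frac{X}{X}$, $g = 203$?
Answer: $- \frac{81385}{91} \approx -894.34$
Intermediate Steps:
$q{\left(X \right)} = 1$
$w = 204$ ($w = 1^{3} + 203 = 1 + 203 = 204$)
$\left(w + q{\left(-5 \right)}\right) \left(- \frac{397}{232 - 141}\right) = \left(204 + 1\right) \left(- \frac{397}{232 - 141}\right) = 205 \left(- \frac{397}{232 - 141}\right) = 205 \left(- \frac{397}{91}\right) = - \frac{81385}{91}$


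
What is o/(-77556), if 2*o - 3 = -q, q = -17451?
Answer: -2909/25852 ≈ -0.11253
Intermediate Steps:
o = 8727 (o = 3/2 + (-1*(-17451))/2 = 3/2 + (½)*17451 = 3/2 + 17451/2 = 8727)
o/(-77556) = 8727/(-77556) = 8727*(-1/77556) = -2909/25852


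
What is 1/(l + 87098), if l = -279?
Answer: 1/86819 ≈ 1.1518e-5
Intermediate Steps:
1/(l + 87098) = 1/(-279 + 87098) = 1/86819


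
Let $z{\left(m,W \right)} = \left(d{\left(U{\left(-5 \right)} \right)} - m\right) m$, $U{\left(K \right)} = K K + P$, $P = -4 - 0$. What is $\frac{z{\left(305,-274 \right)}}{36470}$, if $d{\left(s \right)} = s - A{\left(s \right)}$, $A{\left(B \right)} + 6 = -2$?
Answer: $- \frac{8418}{3647} \approx -2.3082$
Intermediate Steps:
$P = -4$ ($P = -4 + 0 = -4$)
$A{\left(B \right)} = -8$ ($A{\left(B \right)} = -6 - 2 = -8$)
$U{\left(K \right)} = -4 + K^{2}$ ($U{\left(K \right)} = K K - 4 = K^{2} - 4 = -4 + K^{2}$)
$d{\left(s \right)} = 8 + s$ ($d{\left(s \right)} = s - -8 = s + 8 = 8 + s$)
$z{\left(m,W \right)} = m \left(29 - m\right)$ ($z{\left(m,W \right)} = \left(\left(8 - \left(4 - \left(-5\right)^{2}\right)\right) - m\right) m = \left(\left(8 + \left(-4 + 25\right)\right) - m\right) m = \left(\left(8 + 21\right) - m\right) m = \left(29 - m\right) m = m \left(29 - m\right)$)
$\frac{z{\left(305,-274 \right)}}{36470} = \frac{305 \left(29 - 305\right)}{36470} = 305 \left(29 - 305\right) \frac{1}{36470} = 305 \left(-276\right) \frac{1}{36470} = \left(-84180\right) \frac{1}{36470} = - \frac{8418}{3647}$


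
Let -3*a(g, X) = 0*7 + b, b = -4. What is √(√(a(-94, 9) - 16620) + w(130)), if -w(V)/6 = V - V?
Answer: 2*21033^(¼)*(1 + I)/3 ≈ 8.0285 + 8.0285*I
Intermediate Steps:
a(g, X) = 4/3 (a(g, X) = -(0*7 - 4)/3 = -(0 - 4)/3 = -⅓*(-4) = 4/3)
w(V) = 0 (w(V) = -6*(V - V) = -6*0 = 0)
√(√(a(-94, 9) - 16620) + w(130)) = √(√(4/3 - 16620) + 0) = √(√(-49856/3) + 0) = √(8*I*√2337/3 + 0) = √(8*I*√2337/3) = 2*√2*3^(¾)*779^(¼)*√I/3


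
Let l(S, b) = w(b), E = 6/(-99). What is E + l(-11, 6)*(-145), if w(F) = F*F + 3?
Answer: -186617/33 ≈ -5655.1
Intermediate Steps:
E = -2/33 (E = 6*(-1/99) = -2/33 ≈ -0.060606)
w(F) = 3 + F² (w(F) = F² + 3 = 3 + F²)
l(S, b) = 3 + b²
E + l(-11, 6)*(-145) = -2/33 + (3 + 6²)*(-145) = -2/33 + (3 + 36)*(-145) = -2/33 + 39*(-145) = -2/33 - 5655 = -186617/33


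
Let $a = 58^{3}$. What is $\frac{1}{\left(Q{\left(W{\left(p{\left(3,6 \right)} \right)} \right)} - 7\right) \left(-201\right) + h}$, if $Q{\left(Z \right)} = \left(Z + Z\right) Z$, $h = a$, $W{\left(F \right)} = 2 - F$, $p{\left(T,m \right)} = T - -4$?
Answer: $\frac{1}{186469} \approx 5.3628 \cdot 10^{-6}$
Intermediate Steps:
$p{\left(T,m \right)} = 4 + T$ ($p{\left(T,m \right)} = T + 4 = 4 + T$)
$a = 195112$
$h = 195112$
$Q{\left(Z \right)} = 2 Z^{2}$ ($Q{\left(Z \right)} = 2 Z Z = 2 Z^{2}$)
$\frac{1}{\left(Q{\left(W{\left(p{\left(3,6 \right)} \right)} \right)} - 7\right) \left(-201\right) + h} = \frac{1}{\left(2 \left(2 - \left(4 + 3\right)\right)^{2} - 7\right) \left(-201\right) + 195112} = \frac{1}{\left(2 \left(2 - 7\right)^{2} - 7\right) \left(-201\right) + 195112} = \frac{1}{\left(2 \left(-5\right)^{2} - 7\right) \left(-201\right) + 195112} = \frac{1}{\left(2 \cdot 25 - 7\right) \left(-201\right) + 195112} = \frac{1}{\left(50 - 7\right) \left(-201\right) + 195112} = \frac{1}{43 \left(-201\right) + 195112} = \frac{1}{-8643 + 195112} = \frac{1}{186469}$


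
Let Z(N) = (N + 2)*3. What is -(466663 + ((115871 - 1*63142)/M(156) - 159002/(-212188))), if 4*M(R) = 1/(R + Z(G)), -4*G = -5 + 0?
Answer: -3758485062561/106094 ≈ -3.5426e+7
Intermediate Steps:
G = 5/4 (G = -(-5 + 0)/4 = -¼*(-5) = 5/4 ≈ 1.2500)
Z(N) = 6 + 3*N (Z(N) = (2 + N)*3 = 6 + 3*N)
M(R) = 1/(4*(39/4 + R)) (M(R) = 1/(4*(R + (6 + 3*(5/4)))) = 1/(4*(R + (6 + 15/4))) = 1/(4*(R + 39/4)) = 1/(4*(39/4 + R)))
-(466663 + ((115871 - 1*63142)/M(156) - 159002/(-212188))) = -(466663 + ((115871 - 1*63142)/(1/(39 + 4*156)) - 159002/(-212188))) = -(466663 + ((115871 - 63142)/(1/(39 + 624)) - 159002*(-1/212188))) = -(466663 + (52729/(1/663) + 79501/106094)) = -(466663 + (52729*663 + 79501/106094)) = -(466663 + (34959327 + 79501/106094)) = -(466663 + 3708974918239/106094) = -1*3758485062561/106094 = -3758485062561/106094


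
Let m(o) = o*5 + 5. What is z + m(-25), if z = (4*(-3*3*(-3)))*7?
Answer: 636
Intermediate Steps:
m(o) = 5 + 5*o (m(o) = 5*o + 5 = 5 + 5*o)
z = 756 (z = (4*(-9*(-3)))*7 = (4*27)*7 = 108*7 = 756)
z + m(-25) = 756 + (5 + 5*(-25)) = 756 + (5 - 125) = 756 - 120 = 636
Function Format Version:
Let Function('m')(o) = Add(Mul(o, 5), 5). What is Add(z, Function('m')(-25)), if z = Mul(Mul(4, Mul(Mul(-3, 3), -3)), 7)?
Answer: 636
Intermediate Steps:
Function('m')(o) = Add(5, Mul(5, o)) (Function('m')(o) = Add(Mul(5, o), 5) = Add(5, Mul(5, o)))
z = 756 (z = Mul(Mul(4, Mul(-9, -3)), 7) = Mul(Mul(4, 27), 7) = Mul(108, 7) = 756)
Add(z, Function('m')(-25)) = Add(756, Add(5, Mul(5, -25))) = Add(756, Add(5, -125)) = Add(756, -120) = 636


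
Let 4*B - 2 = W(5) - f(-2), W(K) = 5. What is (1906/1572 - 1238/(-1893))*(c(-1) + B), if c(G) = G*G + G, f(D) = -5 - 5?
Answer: 15736883/1983864 ≈ 7.9324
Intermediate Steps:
f(D) = -10
c(G) = G + G**2 (c(G) = G**2 + G = G + G**2)
B = 17/4 (B = 1/2 + (5 - 1*(-10))/4 = 1/2 + (5 + 10)/4 = 1/2 + (1/4)*15 = 1/2 + 15/4 = 17/4 ≈ 4.2500)
(1906/1572 - 1238/(-1893))*(c(-1) + B) = (1906/1572 - 1238/(-1893))*(-(1 - 1) + 17/4) = (1906*(1/1572) - 1238*(-1/1893))*(-1*0 + 17/4) = (953/786 + 1238/1893)*(0 + 17/4) = (925699/495966)*(17/4) = 15736883/1983864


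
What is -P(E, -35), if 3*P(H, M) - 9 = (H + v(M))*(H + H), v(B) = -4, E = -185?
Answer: -23313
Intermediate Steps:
P(H, M) = 3 + 2*H*(-4 + H)/3 (P(H, M) = 3 + ((H - 4)*(H + H))/3 = 3 + ((-4 + H)*(2*H))/3 = 3 + (2*H*(-4 + H))/3 = 3 + 2*H*(-4 + H)/3)
-P(E, -35) = -(3 - 8/3*(-185) + (2/3)*(-185)**2) = -(3 + 1480/3 + (2/3)*34225) = -(3 + 1480/3 + 68450/3) = -1*23313 = -23313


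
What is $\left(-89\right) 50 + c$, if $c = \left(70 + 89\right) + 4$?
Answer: $-4287$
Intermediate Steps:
$c = 163$ ($c = 159 + 4 = 163$)
$\left(-89\right) 50 + c = \left(-89\right) 50 + 163 = -4450 + 163 = -4287$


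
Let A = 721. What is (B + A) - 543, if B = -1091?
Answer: -913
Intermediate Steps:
(B + A) - 543 = (-1091 + 721) - 543 = -370 - 543 = -913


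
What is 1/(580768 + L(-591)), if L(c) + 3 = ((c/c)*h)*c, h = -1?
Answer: 1/581356 ≈ 1.7201e-6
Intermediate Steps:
L(c) = -3 - c (L(c) = -3 + ((c/c)*(-1))*c = -3 + (1*(-1))*c = -3 - c)
1/(580768 + L(-591)) = 1/(580768 + (-3 - 1*(-591))) = 1/(580768 + (-3 + 591)) = 1/(580768 + 588) = 1/581356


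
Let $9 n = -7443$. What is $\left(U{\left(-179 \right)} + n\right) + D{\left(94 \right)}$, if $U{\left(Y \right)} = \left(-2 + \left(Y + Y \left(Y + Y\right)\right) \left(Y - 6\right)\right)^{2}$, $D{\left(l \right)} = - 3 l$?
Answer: $139761031710140$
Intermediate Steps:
$n = -827$ ($n = \frac{1}{9} \left(-7443\right) = -827$)
$U{\left(Y \right)} = \left(-2 + \left(-6 + Y\right) \left(Y + 2 Y^{2}\right)\right)^{2}$ ($U{\left(Y \right)} = \left(-2 + \left(Y + Y 2 Y\right) \left(-6 + Y\right)\right)^{2} = \left(-2 + \left(Y + 2 Y^{2}\right) \left(-6 + Y\right)\right)^{2} = \left(-2 + \left(-6 + Y\right) \left(Y + 2 Y^{2}\right)\right)^{2}$)
$\left(U{\left(-179 \right)} + n\right) + D{\left(94 \right)} = \left(\left(2 - 2 \left(-179\right)^{3} + 6 \left(-179\right) + 11 \left(-179\right)^{2}\right)^{2} - 827\right) - 282 = \left(\left(2 - -11470678 - 1074 + 11 \cdot 32041\right)^{2} - 827\right) - 282 = \left(\left(2 + 11470678 - 1074 + 352451\right)^{2} - 827\right) - 282 = \left(11822057^{2} - 827\right) - 282 = \left(139761031711249 - 827\right) - 282 = 139761031710422 - 282 = 139761031710140$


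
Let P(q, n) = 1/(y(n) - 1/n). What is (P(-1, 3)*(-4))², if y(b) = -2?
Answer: 144/49 ≈ 2.9388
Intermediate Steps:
P(q, n) = 1/(-2 - 1/n)
(P(-1, 3)*(-4))² = ((3/(-1 - 2*3))*(-4))² = ((3/(-1 - 6))*(-4))² = ((3/(-7))*(-4))² = ((3*(-⅐))*(-4))² = (-3/7*(-4))² = (12/7)² = 144/49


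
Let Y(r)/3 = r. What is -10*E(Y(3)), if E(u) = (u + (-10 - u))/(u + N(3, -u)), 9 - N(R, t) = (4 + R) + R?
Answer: 25/2 ≈ 12.500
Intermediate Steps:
Y(r) = 3*r
N(R, t) = 5 - 2*R (N(R, t) = 9 - ((4 + R) + R) = 9 - (4 + 2*R) = 9 + (-4 - 2*R) = 5 - 2*R)
E(u) = -10/(-1 + u) (E(u) = (u + (-10 - u))/(u + (5 - 2*3)) = -10/(u + (5 - 6)) = -10/(u - 1) = -10/(-1 + u))
-10*E(Y(3)) = -(-100)/(-1 + 3*3) = -(-100)/(-1 + 9) = -(-100)/8 = -10*(-5/4) = 25/2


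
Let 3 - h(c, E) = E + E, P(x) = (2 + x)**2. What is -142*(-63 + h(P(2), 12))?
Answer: 11928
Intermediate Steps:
h(c, E) = 3 - 2*E (h(c, E) = 3 - (E + E) = 3 - 2*E)
-142*(-63 + h(P(2), 12)) = -142*(-63 + (3 - 2*12)) = -142*(-63 + (3 - 24)) = -142*(-63 - 21) = -142*(-84) = 11928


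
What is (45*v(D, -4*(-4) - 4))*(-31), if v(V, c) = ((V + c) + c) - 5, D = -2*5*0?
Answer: -26505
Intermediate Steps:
D = 0 (D = -10*0 = 0)
v(V, c) = -5 + V + 2*c (v(V, c) = (V + 2*c) - 5 = -5 + V + 2*c)
(45*v(D, -4*(-4) - 4))*(-31) = (45*(-5 + 0 + 2*(-4*(-4) - 4)))*(-31) = (45*(-5 + 0 + 2*(16 - 4)))*(-31) = (45*(-5 + 0 + 2*12))*(-31) = (45*(-5 + 0 + 24))*(-31) = (45*19)*(-31) = 855*(-31) = -26505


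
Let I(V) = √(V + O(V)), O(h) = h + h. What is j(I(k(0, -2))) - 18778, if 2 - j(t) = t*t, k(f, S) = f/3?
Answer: -18776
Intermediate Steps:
k(f, S) = f/3 (k(f, S) = f*(⅓) = f/3)
O(h) = 2*h
I(V) = √3*√V (I(V) = √(V + 2*V) = √(3*V) = √3*√V)
j(t) = 2 - t² (j(t) = 2 - t*t = 2 - t²)
j(I(k(0, -2))) - 18778 = (2 - (√3*√((⅓)*0))²) - 18778 = (2 - (√3*√0)²) - 18778 = (2 - (√3*0)²) - 18778 = (2 - 1*0²) - 18778 = (2 - 1*0) - 18778 = (2 + 0) - 18778 = 2 - 18778 = -18776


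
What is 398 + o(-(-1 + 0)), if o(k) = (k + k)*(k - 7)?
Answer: 386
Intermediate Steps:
o(k) = 2*k*(-7 + k) (o(k) = (2*k)*(-7 + k) = 2*k*(-7 + k))
398 + o(-(-1 + 0)) = 398 + 2*(-(-1 + 0))*(-7 - (-1 + 0)) = 398 + 2*(-1*(-1))*(-7 - 1*(-1)) = 398 + 2*1*(-7 + 1) = 398 + 2*1*(-6) = 398 - 12 = 386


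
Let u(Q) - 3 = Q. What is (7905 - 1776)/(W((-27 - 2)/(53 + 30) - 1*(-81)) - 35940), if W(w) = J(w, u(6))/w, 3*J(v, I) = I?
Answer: -13675842/80194037 ≈ -0.17053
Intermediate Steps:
u(Q) = 3 + Q
J(v, I) = I/3
W(w) = 3/w (W(w) = ((3 + 6)/3)/w = ((⅓)*9)/w = 3/w)
(7905 - 1776)/(W((-27 - 2)/(53 + 30) - 1*(-81)) - 35940) = (7905 - 1776)/(3/((-27 - 2)/(53 + 30) - 1*(-81)) - 35940) = 6129/(3/(-29/83 + 81) - 35940) = 6129/(3/(6694/83) - 35940) = 6129/(3*(83/6694) - 35940) = 6129/(249/6694 - 35940) = 6129/(-240582111/6694) = 6129*(-6694/240582111) = -13675842/80194037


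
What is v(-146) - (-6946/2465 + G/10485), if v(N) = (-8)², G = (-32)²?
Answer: 68976730/1033821 ≈ 66.720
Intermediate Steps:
G = 1024
v(N) = 64
v(-146) - (-6946/2465 + G/10485) = 64 - (-6946/2465 + 1024/10485) = 64 - 1*(-2812186/1033821) = 64 + 2812186/1033821 = 68976730/1033821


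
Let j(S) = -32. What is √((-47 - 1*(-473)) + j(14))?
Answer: √394 ≈ 19.849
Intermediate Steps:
√((-47 - 1*(-473)) + j(14)) = √((-47 - 1*(-473)) - 32) = √((-47 + 473) - 32) = √(426 - 32) = √394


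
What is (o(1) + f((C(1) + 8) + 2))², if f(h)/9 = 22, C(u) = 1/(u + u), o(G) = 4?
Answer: 40804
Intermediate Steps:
C(u) = 1/(2*u)
f(h) = 198 (f(h) = 9*22 = 198)
(o(1) + f((C(1) + 8) + 2))² = (4 + 198)² = 202² = 40804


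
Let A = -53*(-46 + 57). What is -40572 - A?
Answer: -39989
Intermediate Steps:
A = -583 (A = -53*11 = -583)
-40572 - A = -40572 - 1*(-583) = -40572 + 583 = -39989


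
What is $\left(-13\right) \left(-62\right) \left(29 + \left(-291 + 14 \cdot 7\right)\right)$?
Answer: $-132184$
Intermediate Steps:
$\left(-13\right) \left(-62\right) \left(29 + \left(-291 + 14 \cdot 7\right)\right) = 806 \left(29 + \left(-291 + 98\right)\right) = 806 \left(29 - 193\right) = 806 \left(-164\right) = -132184$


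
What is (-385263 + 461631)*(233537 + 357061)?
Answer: 45102788064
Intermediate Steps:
(-385263 + 461631)*(233537 + 357061) = 76368*590598 = 45102788064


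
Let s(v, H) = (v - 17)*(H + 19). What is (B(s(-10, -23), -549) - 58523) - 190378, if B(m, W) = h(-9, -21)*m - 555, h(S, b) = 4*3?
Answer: -248160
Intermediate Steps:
h(S, b) = 12
s(v, H) = (-17 + v)*(19 + H)
B(m, W) = -555 + 12*m (B(m, W) = 12*m - 555 = -555 + 12*m)
(B(s(-10, -23), -549) - 58523) - 190378 = ((-555 + 12*(-323 - 17*(-23) + 19*(-10) - 23*(-10))) - 58523) - 190378 = ((-555 + 12*(-323 + 391 - 190 + 230)) - 58523) - 190378 = ((-555 + 12*108) - 58523) - 190378 = ((-555 + 1296) - 58523) - 190378 = (741 - 58523) - 190378 = -57782 - 190378 = -248160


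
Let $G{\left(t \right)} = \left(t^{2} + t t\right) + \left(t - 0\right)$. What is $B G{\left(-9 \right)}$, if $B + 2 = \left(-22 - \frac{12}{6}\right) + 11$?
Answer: $-2295$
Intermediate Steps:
$G{\left(t \right)} = t + 2 t^{2}$ ($G{\left(t \right)} = \left(t^{2} + t^{2}\right) + \left(t + 0\right) = 2 t^{2} + t = t + 2 t^{2}$)
$B = -15$ ($B = -2 + \left(\left(-22 - \frac{12}{6}\right) + 11\right) = -2 + \left(\left(-22 - 2\right) + 11\right) = -2 + \left(-24 + 11\right) = -2 - 13 = -15$)
$B G{\left(-9 \right)} = - 15 \left(- 9 \left(1 + 2 \left(-9\right)\right)\right) = - 15 \left(- 9 \left(1 - 18\right)\right) = - 15 \left(\left(-9\right) \left(-17\right)\right) = \left(-15\right) 153 = -2295$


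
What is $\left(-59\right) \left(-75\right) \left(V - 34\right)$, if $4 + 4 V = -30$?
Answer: $- \frac{376125}{2} \approx -1.8806 \cdot 10^{5}$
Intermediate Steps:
$V = - \frac{17}{2}$ ($V = -1 + \frac{1}{4} \left(-30\right) = -1 - \frac{15}{2} = - \frac{17}{2} \approx -8.5$)
$\left(-59\right) \left(-75\right) \left(V - 34\right) = \left(-59\right) \left(-75\right) \left(- \frac{17}{2} - 34\right) = 4425 \left(- \frac{85}{2}\right) = - \frac{376125}{2}$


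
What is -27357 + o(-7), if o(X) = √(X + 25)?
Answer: -27357 + 3*√2 ≈ -27353.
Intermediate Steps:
o(X) = √(25 + X)
-27357 + o(-7) = -27357 + √(25 - 7) = -27357 + √18 = -27357 + 3*√2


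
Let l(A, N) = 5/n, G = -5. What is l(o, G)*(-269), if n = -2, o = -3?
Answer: 1345/2 ≈ 672.50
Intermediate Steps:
l(A, N) = -5/2 (l(A, N) = 5/(-2) = 5*(-½) = -5/2)
l(o, G)*(-269) = -5/2*(-269) = 1345/2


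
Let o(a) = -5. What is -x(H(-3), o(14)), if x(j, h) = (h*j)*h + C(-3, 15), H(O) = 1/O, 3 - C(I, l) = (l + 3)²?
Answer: 988/3 ≈ 329.33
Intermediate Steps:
C(I, l) = 3 - (3 + l)² (C(I, l) = 3 - (l + 3)² = 3 - (3 + l)²)
x(j, h) = -321 + j*h² (x(j, h) = (h*j)*h + (3 - (3 + 15)²) = j*h² + (3 - 1*18²) = j*h² + (3 - 1*324) = j*h² + (3 - 324) = j*h² - 321 = -321 + j*h²)
-x(H(-3), o(14)) = -(-321 + (-5)²/(-3)) = -(-321 - ⅓*25) = -(-321 - 25/3) = -1*(-988/3) = 988/3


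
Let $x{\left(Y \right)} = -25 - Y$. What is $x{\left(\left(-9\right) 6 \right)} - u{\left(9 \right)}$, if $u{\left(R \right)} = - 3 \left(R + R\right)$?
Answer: $83$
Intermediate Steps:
$u{\left(R \right)} = - 6 R$ ($u{\left(R \right)} = - 3 \cdot 2 R = - 6 R$)
$x{\left(\left(-9\right) 6 \right)} - u{\left(9 \right)} = \left(-25 - \left(-9\right) 6\right) - \left(-6\right) 9 = \left(-25 - -54\right) - -54 = \left(-25 + 54\right) + 54 = 29 + 54 = 83$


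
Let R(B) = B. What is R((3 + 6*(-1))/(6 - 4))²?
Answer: 9/4 ≈ 2.2500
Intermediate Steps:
R((3 + 6*(-1))/(6 - 4))² = ((3 + 6*(-1))/(6 - 4))² = ((3 - 6)/2)² = (-3*½)² = (-3/2)² = 9/4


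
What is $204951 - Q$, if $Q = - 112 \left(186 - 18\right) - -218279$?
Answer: $5488$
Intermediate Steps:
$Q = 199463$ ($Q = \left(-112\right) 168 + 218279 = -18816 + 218279 = 199463$)
$204951 - Q = 204951 - 199463 = 5488$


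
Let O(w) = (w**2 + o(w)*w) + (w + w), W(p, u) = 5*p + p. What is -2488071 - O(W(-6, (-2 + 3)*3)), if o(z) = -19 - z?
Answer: -2488683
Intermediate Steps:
W(p, u) = 6*p
O(w) = w**2 + 2*w + w*(-19 - w) (O(w) = (w**2 + (-19 - w)*w) + (w + w) = (w**2 + w*(-19 - w)) + 2*w = w**2 + 2*w + w*(-19 - w))
-2488071 - O(W(-6, (-2 + 3)*3)) = -2488071 - (-17)*6*(-6) = -2488071 - (-17)*(-36) = -2488071 - 1*612 = -2488071 - 612 = -2488683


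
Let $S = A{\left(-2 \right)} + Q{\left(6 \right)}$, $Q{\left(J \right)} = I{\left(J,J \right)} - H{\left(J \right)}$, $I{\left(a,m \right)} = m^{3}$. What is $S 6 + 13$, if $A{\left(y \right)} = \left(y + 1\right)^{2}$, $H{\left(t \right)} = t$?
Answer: $1279$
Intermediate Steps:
$A{\left(y \right)} = \left(1 + y\right)^{2}$
$Q{\left(J \right)} = J^{3} - J$
$S = 211$ ($S = \left(1 - 2\right)^{2} + \left(6^{3} - 6\right) = \left(-1\right)^{2} + \left(216 - 6\right) = 1 + 210 = 211$)
$S 6 + 13 = 211 \cdot 6 + 13 = 1266 + 13 = 1279$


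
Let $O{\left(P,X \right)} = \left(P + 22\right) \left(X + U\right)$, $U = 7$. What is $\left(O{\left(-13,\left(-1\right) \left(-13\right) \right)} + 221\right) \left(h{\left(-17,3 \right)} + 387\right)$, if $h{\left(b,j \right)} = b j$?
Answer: $134736$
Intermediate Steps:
$O{\left(P,X \right)} = \left(7 + X\right) \left(22 + P\right)$ ($O{\left(P,X \right)} = \left(P + 22\right) \left(X + 7\right) = \left(22 + P\right) \left(7 + X\right) = \left(7 + X\right) \left(22 + P\right)$)
$\left(O{\left(-13,\left(-1\right) \left(-13\right) \right)} + 221\right) \left(h{\left(-17,3 \right)} + 387\right) = \left(\left(154 + 7 \left(-13\right) + 22 \left(\left(-1\right) \left(-13\right)\right) - 13 \left(\left(-1\right) \left(-13\right)\right)\right) + 221\right) \left(\left(-17\right) 3 + 387\right) = \left(\left(154 - 91 + 22 \cdot 13 - 169\right) + 221\right) \left(-51 + 387\right) = \left(\left(154 - 91 + 286 - 169\right) + 221\right) 336 = \left(180 + 221\right) 336 = 401 \cdot 336 = 134736$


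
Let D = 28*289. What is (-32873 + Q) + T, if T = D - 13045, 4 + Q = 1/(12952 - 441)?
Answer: -473291129/12511 ≈ -37830.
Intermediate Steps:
Q = -50043/12511 (Q = -4 + 1/(12952 - 441) = -4 + 1/12511 = -50043/12511 ≈ -3.9999)
D = 8092
T = -4953 (T = 8092 - 13045 = -4953)
(-32873 + Q) + T = (-32873 - 50043/12511) - 4953 = -411324146/12511 - 4953 = -473291129/12511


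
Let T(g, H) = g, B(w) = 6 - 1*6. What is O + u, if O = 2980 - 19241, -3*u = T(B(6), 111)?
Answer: -16261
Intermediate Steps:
B(w) = 0 (B(w) = 6 - 6 = 0)
u = 0 (u = -⅓*0 = 0)
O = -16261
O + u = -16261 + 0 = -16261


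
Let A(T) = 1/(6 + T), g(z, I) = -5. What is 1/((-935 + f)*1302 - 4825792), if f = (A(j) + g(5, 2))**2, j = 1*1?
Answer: -7/42087118 ≈ -1.6632e-7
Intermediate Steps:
j = 1
f = 1156/49 (f = (1/(6 + 1) - 5)**2 = (1/7 - 5)**2 = (-34/7)**2 = 1156/49 ≈ 23.592)
1/((-935 + f)*1302 - 4825792) = 1/((-935 + 1156/49)*1302 - 4825792) = 1/(-44659/49*1302 - 4825792) = 1/(-8306574/7 - 4825792) = 1/(-42087118/7) = -7/42087118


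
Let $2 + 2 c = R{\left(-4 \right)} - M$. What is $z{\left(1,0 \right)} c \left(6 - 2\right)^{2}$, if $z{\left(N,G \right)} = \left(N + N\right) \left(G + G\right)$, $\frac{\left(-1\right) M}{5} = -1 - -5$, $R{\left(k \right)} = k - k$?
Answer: $0$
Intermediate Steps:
$R{\left(k \right)} = 0$
$M = -20$ ($M = - 5 \left(-1 - -5\right) = - 5 \left(-1 + 5\right) = \left(-5\right) 4 = -20$)
$z{\left(N,G \right)} = 4 G N$ ($z{\left(N,G \right)} = 2 N 2 G = 4 G N$)
$c = 9$ ($c = -1 + \frac{0 - -20}{2} = -1 + \frac{0 + 20}{2} = -1 + \frac{1}{2} \cdot 20 = -1 + 10 = 9$)
$z{\left(1,0 \right)} c \left(6 - 2\right)^{2} = 4 \cdot 0 \cdot 1 \cdot 9 \left(6 - 2\right)^{2} = 0 \cdot 9 \cdot 4^{2} = 0 \cdot 16 = 0$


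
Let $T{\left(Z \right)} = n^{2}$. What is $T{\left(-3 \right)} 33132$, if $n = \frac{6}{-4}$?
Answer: $74547$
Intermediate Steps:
$n = - \frac{3}{2}$ ($n = 6 \left(- \frac{1}{4}\right) = - \frac{3}{2} \approx -1.5$)
$T{\left(Z \right)} = \frac{9}{4}$ ($T{\left(Z \right)} = \left(- \frac{3}{2}\right)^{2} = \frac{9}{4}$)
$T{\left(-3 \right)} 33132 = \frac{9}{4} \cdot 33132 = 74547$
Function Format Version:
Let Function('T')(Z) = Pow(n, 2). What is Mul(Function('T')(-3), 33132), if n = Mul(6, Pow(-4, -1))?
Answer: 74547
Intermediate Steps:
n = Rational(-3, 2) (n = Mul(6, Rational(-1, 4)) = Rational(-3, 2) ≈ -1.5000)
Function('T')(Z) = Rational(9, 4) (Function('T')(Z) = Pow(Rational(-3, 2), 2) = Rational(9, 4))
Mul(Function('T')(-3), 33132) = Mul(Rational(9, 4), 33132) = 74547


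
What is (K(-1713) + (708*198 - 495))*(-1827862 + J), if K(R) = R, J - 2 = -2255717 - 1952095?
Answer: -832777879872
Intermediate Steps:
J = -4207810 (J = 2 + (-2255717 - 1952095) = 2 - 4207812 = -4207810)
(K(-1713) + (708*198 - 495))*(-1827862 + J) = (-1713 + (708*198 - 495))*(-1827862 - 4207810) = (-1713 + (140184 - 495))*(-6035672) = (-1713 + 139689)*(-6035672) = 137976*(-6035672) = -832777879872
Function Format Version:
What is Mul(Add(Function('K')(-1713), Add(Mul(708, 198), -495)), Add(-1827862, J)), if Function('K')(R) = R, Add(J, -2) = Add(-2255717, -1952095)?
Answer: -832777879872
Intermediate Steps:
J = -4207810 (J = Add(2, Add(-2255717, -1952095)) = Add(2, -4207812) = -4207810)
Mul(Add(Function('K')(-1713), Add(Mul(708, 198), -495)), Add(-1827862, J)) = Mul(Add(-1713, Add(Mul(708, 198), -495)), Add(-1827862, -4207810)) = Mul(Add(-1713, Add(140184, -495)), -6035672) = Mul(Add(-1713, 139689), -6035672) = Mul(137976, -6035672) = -832777879872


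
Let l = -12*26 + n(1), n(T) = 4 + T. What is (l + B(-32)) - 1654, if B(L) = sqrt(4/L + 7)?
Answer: -1961 + sqrt(110)/4 ≈ -1958.4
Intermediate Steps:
B(L) = sqrt(7 + 4/L)
l = -307 (l = -12*26 + (4 + 1) = -312 + 5 = -307)
(l + B(-32)) - 1654 = (-307 + sqrt(7 + 4/(-32))) - 1654 = (-307 + sqrt(7 + 4*(-1/32))) - 1654 = (-307 + sqrt(7 - 1/8)) - 1654 = (-307 + sqrt(55/8)) - 1654 = (-307 + sqrt(110)/4) - 1654 = -1961 + sqrt(110)/4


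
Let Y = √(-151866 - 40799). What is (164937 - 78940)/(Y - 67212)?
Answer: -5780030364/4517645609 - 85997*I*√192665/4517645609 ≈ -1.2794 - 0.0083555*I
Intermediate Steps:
Y = I*√192665 (Y = √(-192665) = I*√192665 ≈ 438.94*I)
(164937 - 78940)/(Y - 67212) = (164937 - 78940)/(I*√192665 - 67212) = 85997/(-67212 + I*√192665)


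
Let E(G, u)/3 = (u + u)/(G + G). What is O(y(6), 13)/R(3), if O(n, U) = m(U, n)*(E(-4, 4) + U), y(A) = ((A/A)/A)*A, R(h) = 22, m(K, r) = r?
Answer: 5/11 ≈ 0.45455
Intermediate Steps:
E(G, u) = 3*u/G (E(G, u) = 3*((u + u)/(G + G)) = 3*((2*u)/((2*G))) = 3*((2*u)*(1/(2*G))) = 3*(u/G) = 3*u/G)
y(A) = 1 (y(A) = (1/A)*A = A/A = 1)
O(n, U) = n*(-3 + U) (O(n, U) = n*(3*4/(-4) + U) = n*(3*4*(-¼) + U) = n*(-3 + U))
O(y(6), 13)/R(3) = (1*(-3 + 13))/22 = (1*10)*(1/22) = 10*(1/22) = 5/11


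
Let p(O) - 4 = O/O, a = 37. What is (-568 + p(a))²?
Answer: 316969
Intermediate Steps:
p(O) = 5 (p(O) = 4 + O/O = 4 + 1 = 5)
(-568 + p(a))² = (-568 + 5)² = (-563)² = 316969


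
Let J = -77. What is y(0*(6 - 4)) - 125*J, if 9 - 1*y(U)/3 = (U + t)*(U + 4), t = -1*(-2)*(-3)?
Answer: 9724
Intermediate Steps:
t = -6 (t = 2*(-3) = -6)
y(U) = 27 - 3*(-6 + U)*(4 + U) (y(U) = 27 - 3*(U - 6)*(U + 4) = 27 - 3*(-6 + U)*(4 + U))
y(0*(6 - 4)) - 125*J = (99 - 3*(0*(6 - 4))² + 6*(0*(6 - 4))) - 125*(-77) = (99 - 3*(0*2)² + 6*(0*2)) + 9625 = (99 - 3*0² + 6*0) + 9625 = (99 - 3*0 + 0) + 9625 = (99 + 0 + 0) + 9625 = 99 + 9625 = 9724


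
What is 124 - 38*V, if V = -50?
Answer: 2024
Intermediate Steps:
124 - 38*V = 124 - 38*(-50) = 124 + 1900 = 2024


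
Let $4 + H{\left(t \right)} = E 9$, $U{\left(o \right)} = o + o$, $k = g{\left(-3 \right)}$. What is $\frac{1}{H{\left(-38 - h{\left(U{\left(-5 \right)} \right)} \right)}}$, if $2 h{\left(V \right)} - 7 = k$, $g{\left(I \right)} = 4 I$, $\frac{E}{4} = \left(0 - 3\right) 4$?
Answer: $- \frac{1}{436} \approx -0.0022936$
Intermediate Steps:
$E = -48$ ($E = 4 \left(0 - 3\right) 4 = 4 \left(\left(-3\right) 4\right) = 4 \left(-12\right) = -48$)
$k = -12$ ($k = 4 \left(-3\right) = -12$)
$U{\left(o \right)} = 2 o$
$h{\left(V \right)} = - \frac{5}{2}$ ($h{\left(V \right)} = \frac{7}{2} + \frac{1}{2} \left(-12\right) = \frac{7}{2} - 6 = - \frac{5}{2}$)
$H{\left(t \right)} = -436$ ($H{\left(t \right)} = -4 - 432 = -436$)
$\frac{1}{H{\left(-38 - h{\left(U{\left(-5 \right)} \right)} \right)}} = \frac{1}{-436} = - \frac{1}{436}$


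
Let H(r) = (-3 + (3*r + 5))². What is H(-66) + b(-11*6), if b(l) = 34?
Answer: 38450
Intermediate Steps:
H(r) = (2 + 3*r)² (H(r) = (-3 + (5 + 3*r))² = (2 + 3*r)²)
H(-66) + b(-11*6) = (2 + 3*(-66))² + 34 = (2 - 198)² + 34 = (-196)² + 34 = 38416 + 34 = 38450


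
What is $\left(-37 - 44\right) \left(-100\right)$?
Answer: $8100$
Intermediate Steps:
$\left(-37 - 44\right) \left(-100\right) = \left(-81\right) \left(-100\right) = 8100$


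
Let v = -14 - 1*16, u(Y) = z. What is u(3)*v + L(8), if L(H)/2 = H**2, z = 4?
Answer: 8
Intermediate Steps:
L(H) = 2*H**2
u(Y) = 4
v = -30 (v = -14 - 16 = -30)
u(3)*v + L(8) = 4*(-30) + 2*8**2 = -120 + 2*64 = -120 + 128 = 8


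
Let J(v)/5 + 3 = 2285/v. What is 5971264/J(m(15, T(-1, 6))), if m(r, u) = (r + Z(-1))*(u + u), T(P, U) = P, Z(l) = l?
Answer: -167195392/11845 ≈ -14115.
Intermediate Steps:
m(r, u) = 2*u*(-1 + r) (m(r, u) = (r - 1)*(u + u) = (-1 + r)*(2*u) = 2*u*(-1 + r))
J(v) = -15 + 11425/v (J(v) = -15 + 5*(2285/v) = -15 + 11425/v)
5971264/J(m(15, T(-1, 6))) = 5971264/(-15 + 11425/((2*(-1)*(-1 + 15)))) = 5971264/(-15 + 11425/((2*(-1)*14))) = 5971264/(-15 + 11425/(-28)) = 5971264/(-15 + 11425*(-1/28)) = 5971264/(-15 - 11425/28) = 5971264/(-11845/28) = 5971264*(-28/11845) = -167195392/11845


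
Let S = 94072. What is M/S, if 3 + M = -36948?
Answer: -36951/94072 ≈ -0.39280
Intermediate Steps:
M = -36951 (M = -3 - 36948 = -36951)
M/S = -36951/94072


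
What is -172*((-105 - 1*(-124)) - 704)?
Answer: 117820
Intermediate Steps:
-172*((-105 - 1*(-124)) - 704) = -172*((-105 + 124) - 704) = -172*(19 - 704) = -172*(-685) = 117820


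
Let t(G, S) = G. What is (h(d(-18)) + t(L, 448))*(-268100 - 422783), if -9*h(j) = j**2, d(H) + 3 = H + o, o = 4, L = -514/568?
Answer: 58302925487/2556 ≈ 2.2810e+7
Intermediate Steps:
L = -257/284 (L = -514*1/568 = -257/284 ≈ -0.90493)
d(H) = 1 + H (d(H) = -3 + (H + 4) = -3 + (4 + H) = 1 + H)
h(j) = -j**2/9
(h(d(-18)) + t(L, 448))*(-268100 - 422783) = (-(1 - 18)**2/9 - 257/284)*(-268100 - 422783) = (-1/9*(-17)**2 - 257/284)*(-690883) = (-1/9*289 - 257/284)*(-690883) = (-289/9 - 257/284)*(-690883) = -84389/2556*(-690883) = 58302925487/2556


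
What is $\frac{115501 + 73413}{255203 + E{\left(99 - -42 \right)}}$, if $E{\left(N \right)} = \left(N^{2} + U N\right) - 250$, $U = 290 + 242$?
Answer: $\frac{94457}{174923} \approx 0.53999$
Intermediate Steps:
$U = 532$
$E{\left(N \right)} = -250 + N^{2} + 532 N$ ($E{\left(N \right)} = \left(N^{2} + 532 N\right) - 250 = -250 + N^{2} + 532 N$)
$\frac{115501 + 73413}{255203 + E{\left(99 - -42 \right)}} = \frac{115501 + 73413}{255203 + \left(-250 + \left(99 - -42\right)^{2} + 532 \left(99 - -42\right)\right)} = \frac{188914}{255203 + \left(-250 + \left(99 + 42\right)^{2} + 532 \left(99 + 42\right)\right)} = \frac{188914}{255203 + \left(-250 + 141^{2} + 532 \cdot 141\right)} = \frac{188914}{255203 + \left(-250 + 19881 + 75012\right)} = \frac{188914}{255203 + 94643} = \frac{188914}{349846} = 188914 \cdot \frac{1}{349846} = \frac{94457}{174923}$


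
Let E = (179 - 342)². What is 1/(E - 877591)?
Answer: -1/851022 ≈ -1.1751e-6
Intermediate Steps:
E = 26569 (E = (-163)² = 26569)
1/(E - 877591) = 1/(26569 - 877591) = 1/(-851022) = -1/851022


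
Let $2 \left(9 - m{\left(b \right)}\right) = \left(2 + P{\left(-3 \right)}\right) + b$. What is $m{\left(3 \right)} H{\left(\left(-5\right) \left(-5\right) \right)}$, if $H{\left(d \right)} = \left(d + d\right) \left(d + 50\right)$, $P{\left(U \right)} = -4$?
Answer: $31875$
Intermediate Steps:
$H{\left(d \right)} = 2 d \left(50 + d\right)$
$m{\left(b \right)} = 10 - \frac{b}{2}$ ($m{\left(b \right)} = 9 - \frac{\left(2 - 4\right) + b}{2} = 9 - \frac{-2 + b}{2} = 9 - \left(-1 + \frac{b}{2}\right) = 10 - \frac{b}{2}$)
$m{\left(3 \right)} H{\left(\left(-5\right) \left(-5\right) \right)} = \left(10 - \frac{3}{2}\right) 2 \left(\left(-5\right) \left(-5\right)\right) \left(50 - -25\right) = \left(10 - \frac{3}{2}\right) 2 \cdot 25 \left(50 + 25\right) = \frac{17 \cdot 2 \cdot 25 \cdot 75}{2} = \frac{17}{2} \cdot 3750 = 31875$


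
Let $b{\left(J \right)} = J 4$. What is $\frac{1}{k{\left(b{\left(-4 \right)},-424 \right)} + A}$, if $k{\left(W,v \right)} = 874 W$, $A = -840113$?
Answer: $- \frac{1}{854097} \approx -1.1708 \cdot 10^{-6}$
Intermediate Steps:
$b{\left(J \right)} = 4 J$
$\frac{1}{k{\left(b{\left(-4 \right)},-424 \right)} + A} = \frac{1}{874 \cdot 4 \left(-4\right) - 840113} = \frac{1}{874 \left(-16\right) - 840113} = \frac{1}{-13984 - 840113} = \frac{1}{-854097} = - \frac{1}{854097}$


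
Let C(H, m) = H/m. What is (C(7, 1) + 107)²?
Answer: 12996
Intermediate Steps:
(C(7, 1) + 107)² = (7/1 + 107)² = (7*1 + 107)² = (7 + 107)² = 114² = 12996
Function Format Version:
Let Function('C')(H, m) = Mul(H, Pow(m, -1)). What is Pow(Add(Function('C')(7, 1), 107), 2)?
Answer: 12996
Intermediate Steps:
Pow(Add(Function('C')(7, 1), 107), 2) = Pow(Add(Mul(7, Pow(1, -1)), 107), 2) = Pow(Add(Mul(7, 1), 107), 2) = Pow(Add(7, 107), 2) = Pow(114, 2) = 12996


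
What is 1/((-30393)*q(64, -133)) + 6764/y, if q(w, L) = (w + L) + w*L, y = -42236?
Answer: -441016734544/2753811834147 ≈ -0.16015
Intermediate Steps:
q(w, L) = L + w + L*w (q(w, L) = (L + w) + L*w = L + w + L*w)
1/((-30393)*q(64, -133)) + 6764/y = 1/((-30393)*(-133 + 64 - 133*64)) + 6764/(-42236) = -1/(30393*(-133 + 64 - 8512)) + 6764*(-1/42236) = -1/30393/(-8581) - 1691/10559 = -1/30393*(-1/8581) - 1691/10559 = 1/260802333 - 1691/10559 = -441016734544/2753811834147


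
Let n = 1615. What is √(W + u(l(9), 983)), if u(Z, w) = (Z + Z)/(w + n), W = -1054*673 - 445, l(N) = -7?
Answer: 2*I*√299423825670/1299 ≈ 842.49*I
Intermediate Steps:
W = -709787 (W = -709342 - 445 = -709787)
u(Z, w) = 2*Z/(1615 + w) (u(Z, w) = (Z + Z)/(w + 1615) = (2*Z)/(1615 + w) = 2*Z/(1615 + w))
√(W + u(l(9), 983)) = √(-709787 + 2*(-7)/(1615 + 983)) = √(-709787 + 2*(-7)/2598) = √(-709787 + 2*(-7)*(1/2598)) = √(-709787 - 7/1299) = √(-922013320/1299) = 2*I*√299423825670/1299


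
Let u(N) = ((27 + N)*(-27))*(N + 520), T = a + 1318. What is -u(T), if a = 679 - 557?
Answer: 77633640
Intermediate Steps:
a = 122
T = 1440 (T = 122 + 1318 = 1440)
u(N) = (-729 - 27*N)*(520 + N)
-u(T) = -(-379080 - 14769*1440 - 27*1440**2) = -(-379080 - 21267360 - 27*2073600) = -(-379080 - 21267360 - 55987200) = -1*(-77633640) = 77633640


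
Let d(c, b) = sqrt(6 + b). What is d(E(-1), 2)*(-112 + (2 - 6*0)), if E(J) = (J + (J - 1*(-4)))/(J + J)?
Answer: -220*sqrt(2) ≈ -311.13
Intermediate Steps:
E(J) = (4 + 2*J)/(2*J) (E(J) = (J + (J + 4))/((2*J)) = (J + (4 + J))*(1/(2*J)) = (4 + 2*J)*(1/(2*J)) = (4 + 2*J)/(2*J))
d(E(-1), 2)*(-112 + (2 - 6*0)) = sqrt(6 + 2)*(-112 + (2 - 6*0)) = sqrt(8)*(-112 + (2 + 0)) = (2*sqrt(2))*(-112 + 2) = (2*sqrt(2))*(-110) = -220*sqrt(2)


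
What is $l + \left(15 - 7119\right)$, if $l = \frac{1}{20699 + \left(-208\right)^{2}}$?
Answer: $- \frac{454393151}{63963} \approx -7104.0$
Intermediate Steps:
$l = \frac{1}{63963}$ ($l = \frac{1}{20699 + 43264} = \frac{1}{63963} \approx 1.5634 \cdot 10^{-5}$)
$l + \left(15 - 7119\right) = \frac{1}{63963} + \left(15 - 7119\right) = \frac{1}{63963} - 7104 = - \frac{454393151}{63963}$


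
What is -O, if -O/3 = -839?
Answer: -2517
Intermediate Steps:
O = 2517 (O = -3*(-839) = 2517)
-O = -1*2517 = -2517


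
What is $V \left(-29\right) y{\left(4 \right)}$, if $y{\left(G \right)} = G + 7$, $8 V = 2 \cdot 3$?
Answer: $- \frac{957}{4} \approx -239.25$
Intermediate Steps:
$V = \frac{3}{4}$ ($V = \frac{2 \cdot 3}{8} = \frac{1}{8} \cdot 6 = \frac{3}{4} \approx 0.75$)
$y{\left(G \right)} = 7 + G$
$V \left(-29\right) y{\left(4 \right)} = \frac{3}{4} \left(-29\right) \left(7 + 4\right) = \left(- \frac{87}{4}\right) 11 = - \frac{957}{4}$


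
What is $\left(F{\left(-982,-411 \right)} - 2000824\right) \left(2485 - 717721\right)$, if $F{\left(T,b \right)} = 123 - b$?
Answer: $1430679418440$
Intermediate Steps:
$\left(F{\left(-982,-411 \right)} - 2000824\right) \left(2485 - 717721\right) = \left(\left(123 - -411\right) - 2000824\right) \left(2485 - 717721\right) = \left(\left(123 + 411\right) - 2000824\right) \left(-715236\right) = \left(534 - 2000824\right) \left(-715236\right) = \left(-2000290\right) \left(-715236\right) = 1430679418440$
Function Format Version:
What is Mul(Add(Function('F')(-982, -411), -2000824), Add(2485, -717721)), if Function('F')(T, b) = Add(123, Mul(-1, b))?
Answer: 1430679418440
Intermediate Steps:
Mul(Add(Function('F')(-982, -411), -2000824), Add(2485, -717721)) = Mul(Add(Add(123, Mul(-1, -411)), -2000824), Add(2485, -717721)) = Mul(Add(Add(123, 411), -2000824), -715236) = Mul(Add(534, -2000824), -715236) = Mul(-2000290, -715236) = 1430679418440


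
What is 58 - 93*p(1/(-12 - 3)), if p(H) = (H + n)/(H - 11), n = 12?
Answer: 26275/166 ≈ 158.28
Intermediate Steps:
p(H) = (12 + H)/(-11 + H) (p(H) = (H + 12)/(H - 11) = (12 + H)/(-11 + H))
58 - 93*p(1/(-12 - 3)) = 58 - 93*(12 + 1/(-12 - 3))/(-11 + 1/(-12 - 3)) = 58 - 93*(12 + 1/(-15))/(-11 + 1/(-15)) = 58 - 93*(12 - 1/15)/(-11 - 1/15) = 58 - 93*179/((-166/15)*15) = 58 - (-1395)*179/(166*15) = 58 - 93*(-179/166) = 58 + 16647/166 = 26275/166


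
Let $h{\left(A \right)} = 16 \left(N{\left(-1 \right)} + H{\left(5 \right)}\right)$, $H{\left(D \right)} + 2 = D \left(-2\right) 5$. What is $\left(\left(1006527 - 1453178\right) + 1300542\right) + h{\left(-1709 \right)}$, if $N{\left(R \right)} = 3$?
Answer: $853107$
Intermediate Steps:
$H{\left(D \right)} = -2 - 10 D$ ($H{\left(D \right)} = -2 + D \left(-2\right) 5 = -2 + - 2 D 5 = -2 - 10 D$)
$h{\left(A \right)} = -784$ ($h{\left(A \right)} = 16 \left(3 - 52\right) = 16 \left(-49\right) = -784$)
$\left(\left(1006527 - 1453178\right) + 1300542\right) + h{\left(-1709 \right)} = \left(\left(1006527 - 1453178\right) + 1300542\right) - 784 = \left(-446651 + 1300542\right) - 784 = 853891 - 784 = 853107$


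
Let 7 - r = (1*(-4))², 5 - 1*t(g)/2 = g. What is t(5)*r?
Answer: 0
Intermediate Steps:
t(g) = 10 - 2*g
r = -9 (r = 7 - (1*(-4))² = 7 - 1*(-4)² = 7 - 1*16 = 7 - 16 = -9)
t(5)*r = (10 - 2*5)*(-9) = (10 - 10)*(-9) = 0*(-9) = 0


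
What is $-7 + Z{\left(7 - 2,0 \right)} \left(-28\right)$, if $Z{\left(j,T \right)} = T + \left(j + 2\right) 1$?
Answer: $-203$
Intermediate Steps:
$Z{\left(j,T \right)} = 2 + T + j$ ($Z{\left(j,T \right)} = T + \left(2 + j\right) 1 = T + \left(2 + j\right) = 2 + T + j$)
$-7 + Z{\left(7 - 2,0 \right)} \left(-28\right) = -7 + \left(2 + 0 + \left(7 - 2\right)\right) \left(-28\right) = -7 + \left(2 + 0 + 5\right) \left(-28\right) = -7 + 7 \left(-28\right) = -7 - 196 = -203$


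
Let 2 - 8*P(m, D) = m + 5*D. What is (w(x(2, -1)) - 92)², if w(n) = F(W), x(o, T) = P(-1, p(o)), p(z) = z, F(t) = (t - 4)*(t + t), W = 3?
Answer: 9604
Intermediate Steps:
F(t) = 2*t*(-4 + t) (F(t) = (-4 + t)*(2*t) = 2*t*(-4 + t))
P(m, D) = ¼ - 5*D/8 - m/8 (P(m, D) = ¼ - (m + 5*D)/8 = ¼ + (-5*D/8 - m/8) = ¼ - 5*D/8 - m/8)
x(o, T) = 3/8 - 5*o/8 (x(o, T) = ¼ - 5*o/8 - ⅛*(-1) = ¼ - 5*o/8 + ⅛ = 3/8 - 5*o/8)
w(n) = -6 (w(n) = 2*3*(-4 + 3) = 2*3*(-1) = -6)
(w(x(2, -1)) - 92)² = (-6 - 92)² = (-98)² = 9604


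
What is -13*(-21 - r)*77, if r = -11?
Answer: 10010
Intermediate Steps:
-13*(-21 - r)*77 = -13*(-21 - 1*(-11))*77 = -13*(-21 + 11)*77 = -13*(-10)*77 = 130*77 = 10010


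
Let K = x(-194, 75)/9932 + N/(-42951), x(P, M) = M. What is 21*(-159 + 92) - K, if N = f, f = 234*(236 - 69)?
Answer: -199942096251/142196444 ≈ -1406.1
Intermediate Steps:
f = 39078 (f = 234*167 = 39078)
N = 39078
K = -128300457/142196444 (K = 75/9932 + 39078/(-42951) = 75*(1/9932) + 39078*(-1/42951) = 75/9932 - 13026/14317 = -128300457/142196444 ≈ -0.90228)
21*(-159 + 92) - K = 21*(-159 + 92) - 1*(-128300457/142196444) = 21*(-67) + 128300457/142196444 = -1407 + 128300457/142196444 = -199942096251/142196444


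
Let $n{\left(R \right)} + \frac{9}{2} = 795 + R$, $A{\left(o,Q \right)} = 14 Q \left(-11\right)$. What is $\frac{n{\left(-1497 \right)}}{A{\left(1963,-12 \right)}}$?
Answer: $- \frac{471}{1232} \approx -0.38231$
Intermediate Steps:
$A{\left(o,Q \right)} = - 154 Q$
$n{\left(R \right)} = \frac{1581}{2} + R$ ($n{\left(R \right)} = - \frac{9}{2} + \left(795 + R\right) = \frac{1581}{2} + R$)
$\frac{n{\left(-1497 \right)}}{A{\left(1963,-12 \right)}} = \frac{\frac{1581}{2} - 1497}{\left(-154\right) \left(-12\right)} = - \frac{1413}{2 \cdot 1848} = \left(- \frac{1413}{2}\right) \frac{1}{1848} = - \frac{471}{1232}$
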